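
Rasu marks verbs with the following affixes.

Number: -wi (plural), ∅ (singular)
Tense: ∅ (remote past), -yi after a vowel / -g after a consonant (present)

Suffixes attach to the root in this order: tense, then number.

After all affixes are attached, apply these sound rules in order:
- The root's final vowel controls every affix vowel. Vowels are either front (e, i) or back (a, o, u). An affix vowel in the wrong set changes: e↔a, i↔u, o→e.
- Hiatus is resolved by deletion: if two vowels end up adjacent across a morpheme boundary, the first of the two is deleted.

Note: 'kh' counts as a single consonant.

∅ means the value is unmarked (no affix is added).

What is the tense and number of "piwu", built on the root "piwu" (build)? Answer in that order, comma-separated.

remote past, singular

Segment: piwu.
tense: ∅ → remote past.
number: ∅ → singular.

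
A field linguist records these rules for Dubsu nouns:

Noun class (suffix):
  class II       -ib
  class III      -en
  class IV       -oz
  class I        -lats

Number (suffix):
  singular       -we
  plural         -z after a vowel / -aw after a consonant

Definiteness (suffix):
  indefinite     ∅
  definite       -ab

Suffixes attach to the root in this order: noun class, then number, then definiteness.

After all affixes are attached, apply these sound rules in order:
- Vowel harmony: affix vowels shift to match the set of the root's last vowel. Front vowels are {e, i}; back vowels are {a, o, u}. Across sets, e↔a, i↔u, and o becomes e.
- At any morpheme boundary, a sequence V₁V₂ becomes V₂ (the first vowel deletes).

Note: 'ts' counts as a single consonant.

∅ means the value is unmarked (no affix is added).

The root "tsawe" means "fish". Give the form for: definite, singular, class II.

tsawibweb

Attach noun class class II -ib → tsaweib.
Attach number singular -we → tsaweibwe.
Attach definiteness definite -ab → tsaweibweab.
Apply vowel harmony: tsaweibweab → tsaweibweeb.
Apply vowel deletion: tsaweibweeb → tsawibweb.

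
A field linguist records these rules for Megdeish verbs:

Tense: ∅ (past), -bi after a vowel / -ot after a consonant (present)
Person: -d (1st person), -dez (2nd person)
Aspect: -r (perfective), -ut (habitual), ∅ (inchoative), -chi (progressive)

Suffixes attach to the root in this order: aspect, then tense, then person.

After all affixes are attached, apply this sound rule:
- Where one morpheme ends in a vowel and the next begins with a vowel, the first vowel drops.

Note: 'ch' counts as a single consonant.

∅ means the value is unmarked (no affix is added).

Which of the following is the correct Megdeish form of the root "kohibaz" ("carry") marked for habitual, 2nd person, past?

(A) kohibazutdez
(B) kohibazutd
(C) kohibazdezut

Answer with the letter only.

A

Attach aspect habitual -ut → kohibazut.
tense = past: zero marking, form stays kohibazut.
Attach person 2nd person -dez → kohibazutdez.
Vowel deletion: no change.
So the correct form is kohibazutdez, option (A).
(C) kohibazdezut is wrong: it has the affixes in the wrong order.
(B) kohibazutd is wrong: it uses 1st person instead of 2nd person for person.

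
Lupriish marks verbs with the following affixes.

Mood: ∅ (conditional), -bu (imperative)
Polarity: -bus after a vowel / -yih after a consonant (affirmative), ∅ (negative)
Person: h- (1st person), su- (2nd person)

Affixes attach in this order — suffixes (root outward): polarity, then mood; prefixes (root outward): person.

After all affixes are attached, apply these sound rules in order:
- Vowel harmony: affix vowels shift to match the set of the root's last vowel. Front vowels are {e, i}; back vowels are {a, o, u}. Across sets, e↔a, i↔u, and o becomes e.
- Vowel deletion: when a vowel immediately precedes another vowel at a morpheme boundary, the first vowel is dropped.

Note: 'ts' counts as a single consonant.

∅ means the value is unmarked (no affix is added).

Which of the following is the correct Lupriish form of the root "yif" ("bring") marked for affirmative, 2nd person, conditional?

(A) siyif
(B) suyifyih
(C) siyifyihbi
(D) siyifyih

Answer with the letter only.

D

Attach person 2nd person su- → suyif.
Attach polarity affirmative -yih (after consonant 'f') → suyifyih.
mood = conditional: zero marking, form stays suyifyih.
Apply vowel harmony: suyifyih → siyifyih.
Vowel deletion: no change.
So the correct form is siyifyih, option (D).
(B) suyifyih is wrong: it fails to apply the sound rule(s).
(C) siyifyihbi is wrong: it uses imperative instead of conditional for mood.
(A) siyif is wrong: it uses negative instead of affirmative for polarity.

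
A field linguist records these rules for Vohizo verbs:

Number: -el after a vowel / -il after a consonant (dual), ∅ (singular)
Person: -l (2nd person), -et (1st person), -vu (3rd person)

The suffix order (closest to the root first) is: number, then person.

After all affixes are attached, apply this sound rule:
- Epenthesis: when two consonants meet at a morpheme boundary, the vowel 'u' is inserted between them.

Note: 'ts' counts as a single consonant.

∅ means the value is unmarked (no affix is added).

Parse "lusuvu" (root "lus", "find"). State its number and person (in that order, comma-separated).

Segment: lus-vu.
number: ∅ → singular.
person: -vu → 3rd person.

singular, 3rd person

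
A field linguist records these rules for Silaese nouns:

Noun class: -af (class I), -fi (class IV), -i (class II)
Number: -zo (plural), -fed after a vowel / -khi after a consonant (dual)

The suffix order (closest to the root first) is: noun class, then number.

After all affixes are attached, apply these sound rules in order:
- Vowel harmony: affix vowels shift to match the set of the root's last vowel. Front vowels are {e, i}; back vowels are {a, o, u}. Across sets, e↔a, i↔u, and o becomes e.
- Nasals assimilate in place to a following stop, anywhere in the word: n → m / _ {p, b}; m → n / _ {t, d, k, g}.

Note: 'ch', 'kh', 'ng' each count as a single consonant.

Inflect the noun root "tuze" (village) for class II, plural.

tuzeize

Attach noun class class II -i → tuzei.
Attach number plural -zo → tuzeizo.
Apply vowel harmony: tuzeizo → tuzeize.
Nasal assimilation: no change.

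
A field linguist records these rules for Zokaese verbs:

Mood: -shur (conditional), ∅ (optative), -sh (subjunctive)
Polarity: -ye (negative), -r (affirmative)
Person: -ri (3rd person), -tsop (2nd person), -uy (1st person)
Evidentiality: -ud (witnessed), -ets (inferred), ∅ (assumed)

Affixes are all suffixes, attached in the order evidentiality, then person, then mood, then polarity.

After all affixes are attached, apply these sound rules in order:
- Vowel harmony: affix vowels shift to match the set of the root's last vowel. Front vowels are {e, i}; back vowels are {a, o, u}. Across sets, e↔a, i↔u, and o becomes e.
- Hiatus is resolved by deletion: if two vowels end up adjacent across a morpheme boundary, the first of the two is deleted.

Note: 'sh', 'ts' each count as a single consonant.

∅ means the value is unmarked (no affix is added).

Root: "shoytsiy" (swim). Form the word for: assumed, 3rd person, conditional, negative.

evidentiality = assumed: zero marking, form stays shoytsiy.
Attach person 3rd person -ri → shoytsiyri.
Attach mood conditional -shur → shoytsiyrishur.
Attach polarity negative -ye → shoytsiyrishurye.
Apply vowel harmony: shoytsiyrishurye → shoytsiyrishirye.
Vowel deletion: no change.

shoytsiyrishirye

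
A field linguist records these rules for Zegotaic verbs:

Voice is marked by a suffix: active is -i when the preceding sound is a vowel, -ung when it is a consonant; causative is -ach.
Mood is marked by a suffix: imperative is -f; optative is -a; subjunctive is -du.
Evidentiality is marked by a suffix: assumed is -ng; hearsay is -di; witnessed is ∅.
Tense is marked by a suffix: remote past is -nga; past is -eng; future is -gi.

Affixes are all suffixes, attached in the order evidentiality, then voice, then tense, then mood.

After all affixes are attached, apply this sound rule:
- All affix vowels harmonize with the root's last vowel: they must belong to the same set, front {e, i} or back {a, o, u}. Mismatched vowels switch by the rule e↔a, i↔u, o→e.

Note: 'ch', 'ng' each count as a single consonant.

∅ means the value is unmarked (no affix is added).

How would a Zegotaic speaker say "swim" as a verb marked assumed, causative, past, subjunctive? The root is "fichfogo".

Attach evidentiality assumed -ng → fichfogong.
Attach voice causative -ach → fichfogongach.
Attach tense past -eng → fichfogongacheng.
Attach mood subjunctive -du → fichfogongachengdu.
Apply vowel harmony: fichfogongachengdu → fichfogongachangdu.

fichfogongachangdu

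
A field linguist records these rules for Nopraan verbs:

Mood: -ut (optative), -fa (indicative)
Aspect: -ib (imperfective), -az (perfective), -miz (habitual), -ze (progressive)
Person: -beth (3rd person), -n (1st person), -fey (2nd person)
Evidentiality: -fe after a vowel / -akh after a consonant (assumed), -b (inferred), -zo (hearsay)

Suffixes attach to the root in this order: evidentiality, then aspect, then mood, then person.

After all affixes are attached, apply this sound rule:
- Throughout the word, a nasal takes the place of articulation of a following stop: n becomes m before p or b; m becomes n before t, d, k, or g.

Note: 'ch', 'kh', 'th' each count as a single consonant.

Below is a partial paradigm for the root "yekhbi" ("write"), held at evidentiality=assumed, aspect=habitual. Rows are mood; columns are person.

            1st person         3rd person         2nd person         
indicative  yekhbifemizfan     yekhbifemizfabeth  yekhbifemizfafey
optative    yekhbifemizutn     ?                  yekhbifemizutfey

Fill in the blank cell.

yekhbifemizutbeth

Attach evidentiality assumed -fe (after vowel 'i') → yekhbife.
Attach aspect habitual -miz → yekhbifemiz.
Attach mood optative -ut → yekhbifemizut.
Attach person 3rd person -beth → yekhbifemizutbeth.
Nasal assimilation: no change.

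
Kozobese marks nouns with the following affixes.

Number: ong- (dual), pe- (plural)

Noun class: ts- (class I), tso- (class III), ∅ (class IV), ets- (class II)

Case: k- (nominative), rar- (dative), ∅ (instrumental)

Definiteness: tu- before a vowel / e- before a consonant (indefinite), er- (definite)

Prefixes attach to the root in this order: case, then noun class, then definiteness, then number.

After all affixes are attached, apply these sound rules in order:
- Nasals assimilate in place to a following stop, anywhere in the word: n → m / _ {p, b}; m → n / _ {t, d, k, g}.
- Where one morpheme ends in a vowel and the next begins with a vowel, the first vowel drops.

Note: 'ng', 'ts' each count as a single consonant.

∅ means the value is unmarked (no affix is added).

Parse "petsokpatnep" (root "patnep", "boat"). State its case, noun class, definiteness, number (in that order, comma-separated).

nominative, class III, indefinite, plural

Segment: pe-e-tso-k-patnep.
case: k- → nominative.
noun class: tso- → class III.
definiteness: tu/e- → indefinite.
number: pe- → plural.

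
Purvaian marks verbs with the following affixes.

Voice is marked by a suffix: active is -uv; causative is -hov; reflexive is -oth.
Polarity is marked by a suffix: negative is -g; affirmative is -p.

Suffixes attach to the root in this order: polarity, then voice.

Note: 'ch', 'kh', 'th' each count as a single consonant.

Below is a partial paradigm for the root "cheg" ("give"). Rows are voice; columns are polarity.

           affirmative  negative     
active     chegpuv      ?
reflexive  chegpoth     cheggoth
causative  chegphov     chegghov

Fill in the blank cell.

Attach polarity negative -g → chegg.
Attach voice active -uv → chegguv.

chegguv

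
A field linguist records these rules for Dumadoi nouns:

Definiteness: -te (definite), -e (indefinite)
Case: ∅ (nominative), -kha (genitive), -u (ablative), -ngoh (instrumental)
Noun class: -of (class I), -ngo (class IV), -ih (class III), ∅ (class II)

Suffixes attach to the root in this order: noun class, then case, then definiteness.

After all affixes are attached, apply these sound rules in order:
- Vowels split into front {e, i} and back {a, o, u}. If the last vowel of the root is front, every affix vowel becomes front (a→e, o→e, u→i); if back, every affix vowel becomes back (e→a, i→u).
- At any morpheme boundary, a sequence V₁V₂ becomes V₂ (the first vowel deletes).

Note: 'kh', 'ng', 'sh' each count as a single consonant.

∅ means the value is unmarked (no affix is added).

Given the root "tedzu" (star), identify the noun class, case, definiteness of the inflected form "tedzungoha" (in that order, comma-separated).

Segment: tedzu-ngoh-e.
noun class: ∅ → class II.
case: -ngoh → instrumental.
definiteness: -e → indefinite.

class II, instrumental, indefinite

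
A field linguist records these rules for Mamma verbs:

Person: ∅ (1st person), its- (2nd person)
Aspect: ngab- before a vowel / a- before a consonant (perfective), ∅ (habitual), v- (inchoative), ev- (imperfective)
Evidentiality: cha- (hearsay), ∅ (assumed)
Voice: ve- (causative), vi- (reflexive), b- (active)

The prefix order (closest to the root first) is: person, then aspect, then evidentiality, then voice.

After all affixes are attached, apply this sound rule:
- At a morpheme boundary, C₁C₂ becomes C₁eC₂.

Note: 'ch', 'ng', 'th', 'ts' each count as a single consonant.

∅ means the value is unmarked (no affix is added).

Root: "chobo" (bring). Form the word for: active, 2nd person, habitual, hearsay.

bechaitsechobo

Attach person 2nd person its- → itschobo.
aspect = habitual: zero marking, form stays itschobo.
Attach evidentiality hearsay cha- → chaitschobo.
Attach voice active b- → bchaitschobo.
Apply epenthesis: bchaitschobo → bechaitsechobo.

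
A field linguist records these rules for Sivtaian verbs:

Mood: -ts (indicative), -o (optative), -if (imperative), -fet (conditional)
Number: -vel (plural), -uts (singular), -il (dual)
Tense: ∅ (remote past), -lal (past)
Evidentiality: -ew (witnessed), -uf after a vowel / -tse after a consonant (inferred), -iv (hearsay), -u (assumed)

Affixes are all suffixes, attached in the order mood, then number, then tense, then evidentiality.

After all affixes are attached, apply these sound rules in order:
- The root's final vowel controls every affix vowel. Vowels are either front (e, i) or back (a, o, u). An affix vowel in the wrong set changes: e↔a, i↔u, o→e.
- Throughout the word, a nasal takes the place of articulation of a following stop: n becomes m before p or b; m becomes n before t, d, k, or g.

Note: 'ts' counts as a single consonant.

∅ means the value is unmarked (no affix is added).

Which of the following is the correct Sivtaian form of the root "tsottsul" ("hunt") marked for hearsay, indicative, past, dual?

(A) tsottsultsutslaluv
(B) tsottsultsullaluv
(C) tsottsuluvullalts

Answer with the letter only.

B

Attach mood indicative -ts → tsottsults.
Attach number dual -il → tsottsultsil.
Attach tense past -lal → tsottsultsillal.
Attach evidentiality hearsay -iv → tsottsultsillaliv.
Apply vowel harmony: tsottsultsillaliv → tsottsultsullaluv.
Nasal assimilation: no change.
So the correct form is tsottsultsullaluv, option (B).
(A) tsottsultsutslaluv is wrong: it uses singular instead of dual for number.
(C) tsottsuluvullalts is wrong: it has the affixes in the wrong order.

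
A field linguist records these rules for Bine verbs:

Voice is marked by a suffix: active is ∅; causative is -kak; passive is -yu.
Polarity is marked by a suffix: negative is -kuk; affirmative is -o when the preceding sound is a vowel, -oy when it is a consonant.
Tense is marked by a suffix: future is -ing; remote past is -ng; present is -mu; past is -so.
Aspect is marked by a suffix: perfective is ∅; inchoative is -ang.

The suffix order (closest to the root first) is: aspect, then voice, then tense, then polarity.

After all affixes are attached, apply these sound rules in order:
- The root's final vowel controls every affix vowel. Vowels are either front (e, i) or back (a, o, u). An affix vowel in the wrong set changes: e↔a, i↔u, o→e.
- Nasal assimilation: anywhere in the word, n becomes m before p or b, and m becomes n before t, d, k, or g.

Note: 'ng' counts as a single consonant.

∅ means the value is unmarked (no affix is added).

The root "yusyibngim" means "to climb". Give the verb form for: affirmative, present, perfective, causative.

aspect = perfective: zero marking, form stays yusyibngim.
Attach voice causative -kak → yusyibngimkak.
Attach tense present -mu → yusyibngimkakmu.
Attach polarity affirmative -o (after vowel 'u') → yusyibngimkakmuo.
Apply vowel harmony: yusyibngimkakmuo → yusyibngimkekmie.
Apply nasal assimilation: yusyibngimkekmie → yusyibnginkekmie.

yusyibnginkekmie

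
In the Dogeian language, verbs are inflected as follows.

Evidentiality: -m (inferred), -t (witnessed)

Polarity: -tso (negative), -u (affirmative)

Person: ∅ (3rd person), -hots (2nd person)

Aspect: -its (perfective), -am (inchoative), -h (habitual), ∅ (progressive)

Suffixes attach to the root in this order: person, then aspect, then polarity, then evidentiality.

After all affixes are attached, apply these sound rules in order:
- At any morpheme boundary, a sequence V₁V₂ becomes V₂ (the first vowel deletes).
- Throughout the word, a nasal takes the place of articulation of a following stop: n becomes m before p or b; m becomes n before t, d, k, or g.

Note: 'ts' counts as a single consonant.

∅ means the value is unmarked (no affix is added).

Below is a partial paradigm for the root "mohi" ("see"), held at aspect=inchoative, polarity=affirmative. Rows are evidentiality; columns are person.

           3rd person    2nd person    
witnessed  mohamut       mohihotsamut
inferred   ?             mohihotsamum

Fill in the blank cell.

person = 3rd person: zero marking, form stays mohi.
Attach aspect inchoative -am → mohiam.
Attach polarity affirmative -u → mohiamu.
Attach evidentiality inferred -m → mohiamum.
Apply vowel deletion: mohiamum → mohamum.
Nasal assimilation: no change.

mohamum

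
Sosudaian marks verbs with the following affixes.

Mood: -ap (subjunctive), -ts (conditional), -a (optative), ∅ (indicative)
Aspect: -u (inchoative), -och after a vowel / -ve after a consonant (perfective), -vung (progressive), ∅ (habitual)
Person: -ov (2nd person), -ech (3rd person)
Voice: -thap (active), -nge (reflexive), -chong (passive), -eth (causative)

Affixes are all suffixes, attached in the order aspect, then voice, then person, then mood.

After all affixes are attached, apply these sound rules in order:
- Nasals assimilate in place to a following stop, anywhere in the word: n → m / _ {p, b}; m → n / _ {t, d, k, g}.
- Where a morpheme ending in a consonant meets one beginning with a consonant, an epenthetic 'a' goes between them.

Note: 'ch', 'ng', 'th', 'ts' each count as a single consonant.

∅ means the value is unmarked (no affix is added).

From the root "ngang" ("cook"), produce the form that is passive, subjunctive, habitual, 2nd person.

aspect = habitual: zero marking, form stays ngang.
Attach voice passive -chong → ngangchong.
Attach person 2nd person -ov → ngangchongov.
Attach mood subjunctive -ap → ngangchongovap.
Nasal assimilation: no change.
Apply epenthesis: ngangchongovap → ngangachongovap.

ngangachongovap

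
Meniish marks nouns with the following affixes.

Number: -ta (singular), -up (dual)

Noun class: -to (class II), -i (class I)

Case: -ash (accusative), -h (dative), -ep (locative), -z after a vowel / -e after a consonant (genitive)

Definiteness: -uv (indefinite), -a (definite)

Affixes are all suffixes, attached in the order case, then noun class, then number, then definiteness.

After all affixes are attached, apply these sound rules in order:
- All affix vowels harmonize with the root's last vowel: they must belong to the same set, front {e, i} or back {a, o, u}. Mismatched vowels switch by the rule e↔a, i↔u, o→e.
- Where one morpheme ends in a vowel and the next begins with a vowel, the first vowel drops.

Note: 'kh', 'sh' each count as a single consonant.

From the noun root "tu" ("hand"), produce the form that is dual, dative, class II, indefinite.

tuhtupuv

Attach case dative -h → tuh.
Attach noun class class II -to → tuhto.
Attach number dual -up → tuhtoup.
Attach definiteness indefinite -uv → tuhtoupuv.
Vowel harmony: no change.
Apply vowel deletion: tuhtoupuv → tuhtupuv.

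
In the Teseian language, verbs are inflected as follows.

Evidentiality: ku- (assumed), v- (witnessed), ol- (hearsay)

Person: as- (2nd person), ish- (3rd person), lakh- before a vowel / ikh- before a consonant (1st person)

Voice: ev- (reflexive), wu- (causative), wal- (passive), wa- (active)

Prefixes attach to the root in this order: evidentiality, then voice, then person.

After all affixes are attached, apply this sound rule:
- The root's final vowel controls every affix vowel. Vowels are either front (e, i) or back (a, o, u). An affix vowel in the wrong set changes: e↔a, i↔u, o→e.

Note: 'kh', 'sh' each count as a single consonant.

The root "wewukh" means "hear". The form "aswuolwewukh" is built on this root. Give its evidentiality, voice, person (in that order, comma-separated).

Segment: as-wu-ol-wewukh.
evidentiality: ol- → hearsay.
voice: wu- → causative.
person: as- → 2nd person.

hearsay, causative, 2nd person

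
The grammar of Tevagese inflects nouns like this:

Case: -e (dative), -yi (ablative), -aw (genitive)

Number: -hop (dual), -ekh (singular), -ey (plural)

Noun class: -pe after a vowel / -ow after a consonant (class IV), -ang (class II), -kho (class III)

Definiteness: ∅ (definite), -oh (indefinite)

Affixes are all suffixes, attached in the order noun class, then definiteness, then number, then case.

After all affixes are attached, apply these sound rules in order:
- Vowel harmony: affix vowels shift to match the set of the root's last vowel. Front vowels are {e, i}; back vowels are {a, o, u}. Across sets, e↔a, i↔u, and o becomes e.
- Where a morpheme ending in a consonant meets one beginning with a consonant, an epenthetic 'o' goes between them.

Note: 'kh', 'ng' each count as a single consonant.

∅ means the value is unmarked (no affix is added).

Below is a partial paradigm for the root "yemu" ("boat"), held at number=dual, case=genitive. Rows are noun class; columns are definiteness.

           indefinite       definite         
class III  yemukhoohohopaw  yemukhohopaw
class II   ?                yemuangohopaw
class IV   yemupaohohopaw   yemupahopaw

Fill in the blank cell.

Attach noun class class II -ang → yemuang.
Attach definiteness indefinite -oh → yemuangoh.
Attach number dual -hop → yemuangohhop.
Attach case genitive -aw → yemuangohhopaw.
Vowel harmony: no change.
Apply epenthesis: yemuangohhopaw → yemuangohohopaw.

yemuangohohopaw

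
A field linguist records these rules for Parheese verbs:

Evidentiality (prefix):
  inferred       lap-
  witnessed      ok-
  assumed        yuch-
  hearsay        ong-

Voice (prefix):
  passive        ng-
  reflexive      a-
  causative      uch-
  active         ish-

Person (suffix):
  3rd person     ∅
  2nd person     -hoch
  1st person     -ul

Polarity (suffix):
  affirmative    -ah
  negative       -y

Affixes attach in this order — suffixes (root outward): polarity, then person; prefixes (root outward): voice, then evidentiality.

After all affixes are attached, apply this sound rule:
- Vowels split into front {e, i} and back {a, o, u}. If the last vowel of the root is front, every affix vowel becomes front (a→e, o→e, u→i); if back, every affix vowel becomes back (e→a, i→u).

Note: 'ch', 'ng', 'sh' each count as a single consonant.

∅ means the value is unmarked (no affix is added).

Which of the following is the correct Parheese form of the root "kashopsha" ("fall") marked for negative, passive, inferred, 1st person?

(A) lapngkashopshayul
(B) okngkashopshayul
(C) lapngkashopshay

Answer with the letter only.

A

Attach polarity negative -y → kashopshay.
Attach person 1st person -ul → kashopshayul.
Attach voice passive ng- → ngkashopshayul.
Attach evidentiality inferred lap- → lapngkashopshayul.
Vowel harmony: no change.
So the correct form is lapngkashopshayul, option (A).
(B) okngkashopshayul is wrong: it uses witnessed instead of inferred for evidentiality.
(C) lapngkashopshay is wrong: it uses 3rd person instead of 1st person for person.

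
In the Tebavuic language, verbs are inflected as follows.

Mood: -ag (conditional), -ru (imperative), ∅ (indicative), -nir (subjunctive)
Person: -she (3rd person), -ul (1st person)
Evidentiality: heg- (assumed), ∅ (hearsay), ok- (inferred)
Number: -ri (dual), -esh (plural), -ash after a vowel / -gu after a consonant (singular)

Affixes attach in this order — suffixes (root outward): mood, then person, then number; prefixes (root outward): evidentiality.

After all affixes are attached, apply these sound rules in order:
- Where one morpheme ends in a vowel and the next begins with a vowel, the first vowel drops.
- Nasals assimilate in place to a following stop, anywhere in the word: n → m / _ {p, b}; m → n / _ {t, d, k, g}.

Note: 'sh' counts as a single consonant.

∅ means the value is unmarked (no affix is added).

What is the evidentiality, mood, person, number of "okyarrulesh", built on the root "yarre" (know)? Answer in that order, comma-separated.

Segment: ok-yarre-ul-esh.
evidentiality: ok- → inferred.
mood: ∅ → indicative.
person: -ul → 1st person.
number: -esh → plural.

inferred, indicative, 1st person, plural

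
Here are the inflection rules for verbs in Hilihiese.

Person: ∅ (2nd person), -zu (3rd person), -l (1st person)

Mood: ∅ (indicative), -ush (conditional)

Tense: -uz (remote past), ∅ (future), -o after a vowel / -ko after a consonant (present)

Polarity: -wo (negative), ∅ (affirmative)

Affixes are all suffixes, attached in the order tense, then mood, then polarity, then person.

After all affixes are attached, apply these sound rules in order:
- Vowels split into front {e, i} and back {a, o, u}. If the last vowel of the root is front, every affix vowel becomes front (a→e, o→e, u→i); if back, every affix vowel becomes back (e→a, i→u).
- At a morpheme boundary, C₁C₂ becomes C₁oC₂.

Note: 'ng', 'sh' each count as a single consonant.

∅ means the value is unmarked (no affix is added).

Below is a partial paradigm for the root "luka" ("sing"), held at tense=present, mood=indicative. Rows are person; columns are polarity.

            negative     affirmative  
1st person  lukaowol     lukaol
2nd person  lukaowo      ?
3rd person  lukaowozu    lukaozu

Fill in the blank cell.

Attach tense present -o (after vowel 'a') → lukao.
mood = indicative: zero marking, form stays lukao.
polarity = affirmative: zero marking, form stays lukao.
person = 2nd person: zero marking, form stays lukao.
Vowel harmony: no change.
Epenthesis: no change.

lukao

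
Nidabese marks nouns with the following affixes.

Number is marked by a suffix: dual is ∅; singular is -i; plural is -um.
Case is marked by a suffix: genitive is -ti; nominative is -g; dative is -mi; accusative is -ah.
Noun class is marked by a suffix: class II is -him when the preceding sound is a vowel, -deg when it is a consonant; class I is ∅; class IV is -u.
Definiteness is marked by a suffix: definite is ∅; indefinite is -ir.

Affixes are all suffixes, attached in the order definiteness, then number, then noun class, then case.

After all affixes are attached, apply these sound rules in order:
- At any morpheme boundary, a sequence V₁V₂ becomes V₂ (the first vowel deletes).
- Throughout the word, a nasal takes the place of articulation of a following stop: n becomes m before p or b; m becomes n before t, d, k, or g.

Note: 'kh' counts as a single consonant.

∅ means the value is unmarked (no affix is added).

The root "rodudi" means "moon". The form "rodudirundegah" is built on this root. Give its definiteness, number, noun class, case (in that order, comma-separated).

indefinite, plural, class II, accusative

Segment: rodudi-ir-um-deg-ah.
definiteness: -ir → indefinite.
number: -um → plural.
noun class: -him/deg → class II.
case: -ah → accusative.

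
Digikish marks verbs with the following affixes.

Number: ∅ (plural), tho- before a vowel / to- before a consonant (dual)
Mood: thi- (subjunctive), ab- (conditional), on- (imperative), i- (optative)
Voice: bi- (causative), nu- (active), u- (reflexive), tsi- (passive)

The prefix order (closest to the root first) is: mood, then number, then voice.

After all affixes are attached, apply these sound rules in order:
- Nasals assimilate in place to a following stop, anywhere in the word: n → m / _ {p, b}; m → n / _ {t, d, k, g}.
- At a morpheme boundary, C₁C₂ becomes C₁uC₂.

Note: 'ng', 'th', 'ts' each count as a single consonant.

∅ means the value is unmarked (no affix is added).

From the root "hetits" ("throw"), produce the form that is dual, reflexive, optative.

Attach mood optative i- → ihetits.
Attach number dual tho- (before vowel 'i') → thoihetits.
Attach voice reflexive u- → uthoihetits.
Nasal assimilation: no change.
Epenthesis: no change.

uthoihetits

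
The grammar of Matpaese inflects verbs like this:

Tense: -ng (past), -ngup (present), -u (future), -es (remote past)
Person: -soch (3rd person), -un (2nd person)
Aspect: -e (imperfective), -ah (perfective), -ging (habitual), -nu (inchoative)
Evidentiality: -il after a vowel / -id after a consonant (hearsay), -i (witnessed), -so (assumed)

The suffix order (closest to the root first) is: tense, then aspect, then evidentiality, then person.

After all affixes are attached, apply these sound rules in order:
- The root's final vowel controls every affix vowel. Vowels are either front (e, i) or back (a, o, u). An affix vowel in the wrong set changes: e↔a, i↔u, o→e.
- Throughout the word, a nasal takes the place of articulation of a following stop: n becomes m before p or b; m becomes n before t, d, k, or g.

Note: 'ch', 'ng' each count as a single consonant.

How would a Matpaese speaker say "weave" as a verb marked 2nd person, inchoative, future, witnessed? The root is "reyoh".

reyohunuuun

Attach tense future -u → reyohu.
Attach aspect inchoative -nu → reyohunu.
Attach evidentiality witnessed -i → reyohunui.
Attach person 2nd person -un → reyohunuiun.
Apply vowel harmony: reyohunuiun → reyohunuuun.
Nasal assimilation: no change.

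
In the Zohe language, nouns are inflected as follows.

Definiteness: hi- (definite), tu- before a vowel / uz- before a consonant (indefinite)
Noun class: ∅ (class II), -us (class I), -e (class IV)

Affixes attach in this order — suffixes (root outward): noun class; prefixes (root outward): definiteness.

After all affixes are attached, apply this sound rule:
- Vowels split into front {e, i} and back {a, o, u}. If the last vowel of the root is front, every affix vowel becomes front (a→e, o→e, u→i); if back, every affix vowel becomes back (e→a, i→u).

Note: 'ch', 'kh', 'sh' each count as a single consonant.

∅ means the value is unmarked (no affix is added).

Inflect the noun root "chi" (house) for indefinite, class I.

izchiis

Attach noun class class I -us → chius.
Attach definiteness indefinite uz- (before consonant 'ch') → uzchius.
Apply vowel harmony: uzchius → izchiis.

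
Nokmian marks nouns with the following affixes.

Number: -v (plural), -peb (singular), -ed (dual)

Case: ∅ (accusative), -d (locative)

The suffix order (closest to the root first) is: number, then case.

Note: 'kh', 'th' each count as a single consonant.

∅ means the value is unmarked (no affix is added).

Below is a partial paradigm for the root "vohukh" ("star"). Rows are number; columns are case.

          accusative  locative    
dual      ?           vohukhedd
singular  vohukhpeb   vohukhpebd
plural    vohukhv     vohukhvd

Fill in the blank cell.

vohukhed

Attach number dual -ed → vohukhed.
case = accusative: zero marking, form stays vohukhed.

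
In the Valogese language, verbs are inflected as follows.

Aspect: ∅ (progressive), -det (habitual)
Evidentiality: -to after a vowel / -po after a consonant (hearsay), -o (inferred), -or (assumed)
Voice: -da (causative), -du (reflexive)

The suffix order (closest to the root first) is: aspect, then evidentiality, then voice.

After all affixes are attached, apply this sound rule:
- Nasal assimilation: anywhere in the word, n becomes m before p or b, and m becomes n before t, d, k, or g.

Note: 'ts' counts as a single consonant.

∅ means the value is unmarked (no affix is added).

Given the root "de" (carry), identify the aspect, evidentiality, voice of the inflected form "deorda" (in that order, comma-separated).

progressive, assumed, causative

Segment: de-or-da.
aspect: ∅ → progressive.
evidentiality: -or → assumed.
voice: -da → causative.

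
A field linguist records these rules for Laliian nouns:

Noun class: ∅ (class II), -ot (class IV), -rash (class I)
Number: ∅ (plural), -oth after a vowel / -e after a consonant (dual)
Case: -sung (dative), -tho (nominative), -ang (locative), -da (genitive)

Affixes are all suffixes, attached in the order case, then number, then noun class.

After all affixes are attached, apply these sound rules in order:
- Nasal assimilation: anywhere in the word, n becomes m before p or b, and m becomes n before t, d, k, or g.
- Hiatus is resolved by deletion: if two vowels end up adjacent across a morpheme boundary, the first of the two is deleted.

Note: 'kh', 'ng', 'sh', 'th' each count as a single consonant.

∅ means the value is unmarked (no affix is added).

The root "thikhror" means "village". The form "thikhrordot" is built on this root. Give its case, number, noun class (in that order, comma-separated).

Segment: thikhror-da-ot.
case: -da → genitive.
number: ∅ → plural.
noun class: -ot → class IV.

genitive, plural, class IV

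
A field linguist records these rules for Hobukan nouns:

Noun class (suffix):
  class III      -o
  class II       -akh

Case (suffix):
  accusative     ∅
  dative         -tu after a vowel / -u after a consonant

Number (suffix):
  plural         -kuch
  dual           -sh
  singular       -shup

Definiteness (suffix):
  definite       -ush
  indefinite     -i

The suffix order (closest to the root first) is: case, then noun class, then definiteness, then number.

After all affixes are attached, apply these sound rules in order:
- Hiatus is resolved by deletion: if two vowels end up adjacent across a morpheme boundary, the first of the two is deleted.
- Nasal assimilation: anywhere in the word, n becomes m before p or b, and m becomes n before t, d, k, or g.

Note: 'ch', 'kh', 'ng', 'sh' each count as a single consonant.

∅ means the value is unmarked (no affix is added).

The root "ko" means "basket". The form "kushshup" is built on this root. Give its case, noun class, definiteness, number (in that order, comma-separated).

Segment: ko-o-ush-shup.
case: ∅ → accusative.
noun class: -o → class III.
definiteness: -ush → definite.
number: -shup → singular.

accusative, class III, definite, singular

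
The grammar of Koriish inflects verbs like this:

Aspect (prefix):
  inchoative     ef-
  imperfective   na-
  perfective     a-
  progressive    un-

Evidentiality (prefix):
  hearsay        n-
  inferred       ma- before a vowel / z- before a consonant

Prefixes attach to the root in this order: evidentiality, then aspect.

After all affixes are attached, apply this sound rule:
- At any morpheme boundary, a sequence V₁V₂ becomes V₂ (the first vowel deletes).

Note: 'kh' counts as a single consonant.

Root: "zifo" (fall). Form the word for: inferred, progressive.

unzzifo

Attach evidentiality inferred z- (before consonant 'z') → zzifo.
Attach aspect progressive un- → unzzifo.
Vowel deletion: no change.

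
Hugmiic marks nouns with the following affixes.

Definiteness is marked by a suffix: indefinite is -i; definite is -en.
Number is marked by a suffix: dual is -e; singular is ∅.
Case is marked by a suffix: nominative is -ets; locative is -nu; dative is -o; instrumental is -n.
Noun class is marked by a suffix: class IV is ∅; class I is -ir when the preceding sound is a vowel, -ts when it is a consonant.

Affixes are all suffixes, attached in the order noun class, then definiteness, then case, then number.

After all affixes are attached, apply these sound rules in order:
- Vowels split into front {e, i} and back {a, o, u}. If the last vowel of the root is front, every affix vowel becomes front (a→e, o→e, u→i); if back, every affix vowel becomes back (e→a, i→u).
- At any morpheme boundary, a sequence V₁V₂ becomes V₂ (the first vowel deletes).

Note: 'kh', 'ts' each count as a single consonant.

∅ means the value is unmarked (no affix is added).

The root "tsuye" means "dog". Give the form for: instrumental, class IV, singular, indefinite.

tsuyin

noun class = class IV: zero marking, form stays tsuye.
Attach definiteness indefinite -i → tsuyei.
Attach case instrumental -n → tsuyein.
number = singular: zero marking, form stays tsuyein.
Vowel harmony: no change.
Apply vowel deletion: tsuyein → tsuyin.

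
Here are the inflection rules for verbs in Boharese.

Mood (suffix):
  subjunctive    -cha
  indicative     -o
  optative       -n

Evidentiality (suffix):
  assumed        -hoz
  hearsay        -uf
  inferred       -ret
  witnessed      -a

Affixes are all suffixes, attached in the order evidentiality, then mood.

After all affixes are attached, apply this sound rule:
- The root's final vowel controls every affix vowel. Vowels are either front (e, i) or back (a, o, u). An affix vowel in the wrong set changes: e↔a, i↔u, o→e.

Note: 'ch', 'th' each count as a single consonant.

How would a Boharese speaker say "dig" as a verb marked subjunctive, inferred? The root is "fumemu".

fumemuratcha

Attach evidentiality inferred -ret → fumemuret.
Attach mood subjunctive -cha → fumemuretcha.
Apply vowel harmony: fumemuretcha → fumemuratcha.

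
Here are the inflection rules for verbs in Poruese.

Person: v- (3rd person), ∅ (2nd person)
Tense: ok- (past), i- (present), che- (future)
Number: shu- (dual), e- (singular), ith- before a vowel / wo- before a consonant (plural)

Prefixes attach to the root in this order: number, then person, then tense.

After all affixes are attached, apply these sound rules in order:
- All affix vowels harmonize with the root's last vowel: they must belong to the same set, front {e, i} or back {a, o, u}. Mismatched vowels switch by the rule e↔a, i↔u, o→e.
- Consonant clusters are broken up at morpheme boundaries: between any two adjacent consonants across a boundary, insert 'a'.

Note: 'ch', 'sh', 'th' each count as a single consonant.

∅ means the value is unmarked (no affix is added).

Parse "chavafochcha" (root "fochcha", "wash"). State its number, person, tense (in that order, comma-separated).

singular, 3rd person, future

Segment: che-v-e-fochcha.
number: e- → singular.
person: v- → 3rd person.
tense: che- → future.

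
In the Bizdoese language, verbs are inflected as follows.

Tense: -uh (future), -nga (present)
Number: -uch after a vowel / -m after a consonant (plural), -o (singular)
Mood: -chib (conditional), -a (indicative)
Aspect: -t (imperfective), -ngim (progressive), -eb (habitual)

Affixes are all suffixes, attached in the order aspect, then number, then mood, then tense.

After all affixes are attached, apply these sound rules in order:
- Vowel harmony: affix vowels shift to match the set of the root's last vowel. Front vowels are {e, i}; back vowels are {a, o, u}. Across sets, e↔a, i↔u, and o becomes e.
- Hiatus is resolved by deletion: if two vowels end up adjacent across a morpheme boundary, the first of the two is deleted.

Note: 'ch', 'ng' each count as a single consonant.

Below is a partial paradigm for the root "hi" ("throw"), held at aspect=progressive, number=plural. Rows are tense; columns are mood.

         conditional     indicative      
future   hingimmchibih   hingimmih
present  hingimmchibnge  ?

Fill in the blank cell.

Attach aspect progressive -ngim → hingim.
Attach number plural -m (after consonant 'm') → hingimm.
Attach mood indicative -a → hingimma.
Attach tense present -nga → hingimmanga.
Apply vowel harmony: hingimmanga → hingimmenge.
Vowel deletion: no change.

hingimmenge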